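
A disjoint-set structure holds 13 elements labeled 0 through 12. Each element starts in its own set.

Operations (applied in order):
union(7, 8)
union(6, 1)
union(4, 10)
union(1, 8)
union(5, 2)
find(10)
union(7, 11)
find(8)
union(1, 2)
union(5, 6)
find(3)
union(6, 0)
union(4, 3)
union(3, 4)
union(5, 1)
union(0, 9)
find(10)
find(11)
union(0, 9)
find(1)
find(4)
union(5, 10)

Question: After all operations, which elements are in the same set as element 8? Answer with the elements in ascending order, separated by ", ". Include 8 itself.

Step 1: union(7, 8) -> merged; set of 7 now {7, 8}
Step 2: union(6, 1) -> merged; set of 6 now {1, 6}
Step 3: union(4, 10) -> merged; set of 4 now {4, 10}
Step 4: union(1, 8) -> merged; set of 1 now {1, 6, 7, 8}
Step 5: union(5, 2) -> merged; set of 5 now {2, 5}
Step 6: find(10) -> no change; set of 10 is {4, 10}
Step 7: union(7, 11) -> merged; set of 7 now {1, 6, 7, 8, 11}
Step 8: find(8) -> no change; set of 8 is {1, 6, 7, 8, 11}
Step 9: union(1, 2) -> merged; set of 1 now {1, 2, 5, 6, 7, 8, 11}
Step 10: union(5, 6) -> already same set; set of 5 now {1, 2, 5, 6, 7, 8, 11}
Step 11: find(3) -> no change; set of 3 is {3}
Step 12: union(6, 0) -> merged; set of 6 now {0, 1, 2, 5, 6, 7, 8, 11}
Step 13: union(4, 3) -> merged; set of 4 now {3, 4, 10}
Step 14: union(3, 4) -> already same set; set of 3 now {3, 4, 10}
Step 15: union(5, 1) -> already same set; set of 5 now {0, 1, 2, 5, 6, 7, 8, 11}
Step 16: union(0, 9) -> merged; set of 0 now {0, 1, 2, 5, 6, 7, 8, 9, 11}
Step 17: find(10) -> no change; set of 10 is {3, 4, 10}
Step 18: find(11) -> no change; set of 11 is {0, 1, 2, 5, 6, 7, 8, 9, 11}
Step 19: union(0, 9) -> already same set; set of 0 now {0, 1, 2, 5, 6, 7, 8, 9, 11}
Step 20: find(1) -> no change; set of 1 is {0, 1, 2, 5, 6, 7, 8, 9, 11}
Step 21: find(4) -> no change; set of 4 is {3, 4, 10}
Step 22: union(5, 10) -> merged; set of 5 now {0, 1, 2, 3, 4, 5, 6, 7, 8, 9, 10, 11}
Component of 8: {0, 1, 2, 3, 4, 5, 6, 7, 8, 9, 10, 11}

Answer: 0, 1, 2, 3, 4, 5, 6, 7, 8, 9, 10, 11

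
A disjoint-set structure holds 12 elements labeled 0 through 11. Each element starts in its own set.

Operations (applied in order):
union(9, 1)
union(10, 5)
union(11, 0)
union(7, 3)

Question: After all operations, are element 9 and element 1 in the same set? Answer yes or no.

Step 1: union(9, 1) -> merged; set of 9 now {1, 9}
Step 2: union(10, 5) -> merged; set of 10 now {5, 10}
Step 3: union(11, 0) -> merged; set of 11 now {0, 11}
Step 4: union(7, 3) -> merged; set of 7 now {3, 7}
Set of 9: {1, 9}; 1 is a member.

Answer: yes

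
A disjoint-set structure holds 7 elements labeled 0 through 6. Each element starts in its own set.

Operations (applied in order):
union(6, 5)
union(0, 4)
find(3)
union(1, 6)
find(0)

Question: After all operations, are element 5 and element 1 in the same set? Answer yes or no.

Answer: yes

Derivation:
Step 1: union(6, 5) -> merged; set of 6 now {5, 6}
Step 2: union(0, 4) -> merged; set of 0 now {0, 4}
Step 3: find(3) -> no change; set of 3 is {3}
Step 4: union(1, 6) -> merged; set of 1 now {1, 5, 6}
Step 5: find(0) -> no change; set of 0 is {0, 4}
Set of 5: {1, 5, 6}; 1 is a member.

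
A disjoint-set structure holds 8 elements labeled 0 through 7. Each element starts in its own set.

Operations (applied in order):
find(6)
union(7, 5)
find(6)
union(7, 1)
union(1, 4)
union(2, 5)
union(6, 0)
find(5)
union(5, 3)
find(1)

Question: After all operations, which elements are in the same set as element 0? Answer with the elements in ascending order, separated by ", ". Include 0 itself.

Answer: 0, 6

Derivation:
Step 1: find(6) -> no change; set of 6 is {6}
Step 2: union(7, 5) -> merged; set of 7 now {5, 7}
Step 3: find(6) -> no change; set of 6 is {6}
Step 4: union(7, 1) -> merged; set of 7 now {1, 5, 7}
Step 5: union(1, 4) -> merged; set of 1 now {1, 4, 5, 7}
Step 6: union(2, 5) -> merged; set of 2 now {1, 2, 4, 5, 7}
Step 7: union(6, 0) -> merged; set of 6 now {0, 6}
Step 8: find(5) -> no change; set of 5 is {1, 2, 4, 5, 7}
Step 9: union(5, 3) -> merged; set of 5 now {1, 2, 3, 4, 5, 7}
Step 10: find(1) -> no change; set of 1 is {1, 2, 3, 4, 5, 7}
Component of 0: {0, 6}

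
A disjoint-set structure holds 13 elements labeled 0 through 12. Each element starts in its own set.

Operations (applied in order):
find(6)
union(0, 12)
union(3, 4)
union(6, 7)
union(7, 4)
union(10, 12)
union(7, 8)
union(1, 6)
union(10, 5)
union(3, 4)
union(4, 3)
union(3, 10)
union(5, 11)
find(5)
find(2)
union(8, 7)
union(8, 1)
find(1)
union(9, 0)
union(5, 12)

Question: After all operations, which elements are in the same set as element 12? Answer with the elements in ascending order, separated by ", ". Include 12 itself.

Step 1: find(6) -> no change; set of 6 is {6}
Step 2: union(0, 12) -> merged; set of 0 now {0, 12}
Step 3: union(3, 4) -> merged; set of 3 now {3, 4}
Step 4: union(6, 7) -> merged; set of 6 now {6, 7}
Step 5: union(7, 4) -> merged; set of 7 now {3, 4, 6, 7}
Step 6: union(10, 12) -> merged; set of 10 now {0, 10, 12}
Step 7: union(7, 8) -> merged; set of 7 now {3, 4, 6, 7, 8}
Step 8: union(1, 6) -> merged; set of 1 now {1, 3, 4, 6, 7, 8}
Step 9: union(10, 5) -> merged; set of 10 now {0, 5, 10, 12}
Step 10: union(3, 4) -> already same set; set of 3 now {1, 3, 4, 6, 7, 8}
Step 11: union(4, 3) -> already same set; set of 4 now {1, 3, 4, 6, 7, 8}
Step 12: union(3, 10) -> merged; set of 3 now {0, 1, 3, 4, 5, 6, 7, 8, 10, 12}
Step 13: union(5, 11) -> merged; set of 5 now {0, 1, 3, 4, 5, 6, 7, 8, 10, 11, 12}
Step 14: find(5) -> no change; set of 5 is {0, 1, 3, 4, 5, 6, 7, 8, 10, 11, 12}
Step 15: find(2) -> no change; set of 2 is {2}
Step 16: union(8, 7) -> already same set; set of 8 now {0, 1, 3, 4, 5, 6, 7, 8, 10, 11, 12}
Step 17: union(8, 1) -> already same set; set of 8 now {0, 1, 3, 4, 5, 6, 7, 8, 10, 11, 12}
Step 18: find(1) -> no change; set of 1 is {0, 1, 3, 4, 5, 6, 7, 8, 10, 11, 12}
Step 19: union(9, 0) -> merged; set of 9 now {0, 1, 3, 4, 5, 6, 7, 8, 9, 10, 11, 12}
Step 20: union(5, 12) -> already same set; set of 5 now {0, 1, 3, 4, 5, 6, 7, 8, 9, 10, 11, 12}
Component of 12: {0, 1, 3, 4, 5, 6, 7, 8, 9, 10, 11, 12}

Answer: 0, 1, 3, 4, 5, 6, 7, 8, 9, 10, 11, 12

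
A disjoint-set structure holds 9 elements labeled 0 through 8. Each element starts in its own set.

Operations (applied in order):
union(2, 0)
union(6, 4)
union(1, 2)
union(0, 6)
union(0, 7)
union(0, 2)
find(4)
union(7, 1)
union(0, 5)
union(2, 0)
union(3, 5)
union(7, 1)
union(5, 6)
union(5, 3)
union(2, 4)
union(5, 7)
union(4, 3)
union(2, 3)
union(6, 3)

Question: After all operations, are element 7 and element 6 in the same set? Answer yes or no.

Step 1: union(2, 0) -> merged; set of 2 now {0, 2}
Step 2: union(6, 4) -> merged; set of 6 now {4, 6}
Step 3: union(1, 2) -> merged; set of 1 now {0, 1, 2}
Step 4: union(0, 6) -> merged; set of 0 now {0, 1, 2, 4, 6}
Step 5: union(0, 7) -> merged; set of 0 now {0, 1, 2, 4, 6, 7}
Step 6: union(0, 2) -> already same set; set of 0 now {0, 1, 2, 4, 6, 7}
Step 7: find(4) -> no change; set of 4 is {0, 1, 2, 4, 6, 7}
Step 8: union(7, 1) -> already same set; set of 7 now {0, 1, 2, 4, 6, 7}
Step 9: union(0, 5) -> merged; set of 0 now {0, 1, 2, 4, 5, 6, 7}
Step 10: union(2, 0) -> already same set; set of 2 now {0, 1, 2, 4, 5, 6, 7}
Step 11: union(3, 5) -> merged; set of 3 now {0, 1, 2, 3, 4, 5, 6, 7}
Step 12: union(7, 1) -> already same set; set of 7 now {0, 1, 2, 3, 4, 5, 6, 7}
Step 13: union(5, 6) -> already same set; set of 5 now {0, 1, 2, 3, 4, 5, 6, 7}
Step 14: union(5, 3) -> already same set; set of 5 now {0, 1, 2, 3, 4, 5, 6, 7}
Step 15: union(2, 4) -> already same set; set of 2 now {0, 1, 2, 3, 4, 5, 6, 7}
Step 16: union(5, 7) -> already same set; set of 5 now {0, 1, 2, 3, 4, 5, 6, 7}
Step 17: union(4, 3) -> already same set; set of 4 now {0, 1, 2, 3, 4, 5, 6, 7}
Step 18: union(2, 3) -> already same set; set of 2 now {0, 1, 2, 3, 4, 5, 6, 7}
Step 19: union(6, 3) -> already same set; set of 6 now {0, 1, 2, 3, 4, 5, 6, 7}
Set of 7: {0, 1, 2, 3, 4, 5, 6, 7}; 6 is a member.

Answer: yes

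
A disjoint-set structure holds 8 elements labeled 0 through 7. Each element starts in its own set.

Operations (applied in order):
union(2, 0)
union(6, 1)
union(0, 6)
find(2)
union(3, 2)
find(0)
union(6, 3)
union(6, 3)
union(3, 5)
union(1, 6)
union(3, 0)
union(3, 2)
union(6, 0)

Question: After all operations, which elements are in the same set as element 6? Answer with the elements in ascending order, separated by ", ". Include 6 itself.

Step 1: union(2, 0) -> merged; set of 2 now {0, 2}
Step 2: union(6, 1) -> merged; set of 6 now {1, 6}
Step 3: union(0, 6) -> merged; set of 0 now {0, 1, 2, 6}
Step 4: find(2) -> no change; set of 2 is {0, 1, 2, 6}
Step 5: union(3, 2) -> merged; set of 3 now {0, 1, 2, 3, 6}
Step 6: find(0) -> no change; set of 0 is {0, 1, 2, 3, 6}
Step 7: union(6, 3) -> already same set; set of 6 now {0, 1, 2, 3, 6}
Step 8: union(6, 3) -> already same set; set of 6 now {0, 1, 2, 3, 6}
Step 9: union(3, 5) -> merged; set of 3 now {0, 1, 2, 3, 5, 6}
Step 10: union(1, 6) -> already same set; set of 1 now {0, 1, 2, 3, 5, 6}
Step 11: union(3, 0) -> already same set; set of 3 now {0, 1, 2, 3, 5, 6}
Step 12: union(3, 2) -> already same set; set of 3 now {0, 1, 2, 3, 5, 6}
Step 13: union(6, 0) -> already same set; set of 6 now {0, 1, 2, 3, 5, 6}
Component of 6: {0, 1, 2, 3, 5, 6}

Answer: 0, 1, 2, 3, 5, 6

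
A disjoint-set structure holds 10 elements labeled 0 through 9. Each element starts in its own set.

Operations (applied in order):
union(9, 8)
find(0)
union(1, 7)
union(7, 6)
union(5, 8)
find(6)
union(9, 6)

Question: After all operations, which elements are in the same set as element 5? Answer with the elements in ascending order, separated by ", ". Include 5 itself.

Step 1: union(9, 8) -> merged; set of 9 now {8, 9}
Step 2: find(0) -> no change; set of 0 is {0}
Step 3: union(1, 7) -> merged; set of 1 now {1, 7}
Step 4: union(7, 6) -> merged; set of 7 now {1, 6, 7}
Step 5: union(5, 8) -> merged; set of 5 now {5, 8, 9}
Step 6: find(6) -> no change; set of 6 is {1, 6, 7}
Step 7: union(9, 6) -> merged; set of 9 now {1, 5, 6, 7, 8, 9}
Component of 5: {1, 5, 6, 7, 8, 9}

Answer: 1, 5, 6, 7, 8, 9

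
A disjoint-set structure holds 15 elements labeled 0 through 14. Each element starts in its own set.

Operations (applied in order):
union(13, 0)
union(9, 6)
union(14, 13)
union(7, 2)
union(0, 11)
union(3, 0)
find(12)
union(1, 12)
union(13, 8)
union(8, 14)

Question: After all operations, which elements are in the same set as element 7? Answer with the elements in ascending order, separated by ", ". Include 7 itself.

Step 1: union(13, 0) -> merged; set of 13 now {0, 13}
Step 2: union(9, 6) -> merged; set of 9 now {6, 9}
Step 3: union(14, 13) -> merged; set of 14 now {0, 13, 14}
Step 4: union(7, 2) -> merged; set of 7 now {2, 7}
Step 5: union(0, 11) -> merged; set of 0 now {0, 11, 13, 14}
Step 6: union(3, 0) -> merged; set of 3 now {0, 3, 11, 13, 14}
Step 7: find(12) -> no change; set of 12 is {12}
Step 8: union(1, 12) -> merged; set of 1 now {1, 12}
Step 9: union(13, 8) -> merged; set of 13 now {0, 3, 8, 11, 13, 14}
Step 10: union(8, 14) -> already same set; set of 8 now {0, 3, 8, 11, 13, 14}
Component of 7: {2, 7}

Answer: 2, 7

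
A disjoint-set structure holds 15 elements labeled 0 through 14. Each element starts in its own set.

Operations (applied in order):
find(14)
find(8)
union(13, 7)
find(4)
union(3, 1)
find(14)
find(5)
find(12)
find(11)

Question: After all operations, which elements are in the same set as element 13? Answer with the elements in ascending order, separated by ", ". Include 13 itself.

Step 1: find(14) -> no change; set of 14 is {14}
Step 2: find(8) -> no change; set of 8 is {8}
Step 3: union(13, 7) -> merged; set of 13 now {7, 13}
Step 4: find(4) -> no change; set of 4 is {4}
Step 5: union(3, 1) -> merged; set of 3 now {1, 3}
Step 6: find(14) -> no change; set of 14 is {14}
Step 7: find(5) -> no change; set of 5 is {5}
Step 8: find(12) -> no change; set of 12 is {12}
Step 9: find(11) -> no change; set of 11 is {11}
Component of 13: {7, 13}

Answer: 7, 13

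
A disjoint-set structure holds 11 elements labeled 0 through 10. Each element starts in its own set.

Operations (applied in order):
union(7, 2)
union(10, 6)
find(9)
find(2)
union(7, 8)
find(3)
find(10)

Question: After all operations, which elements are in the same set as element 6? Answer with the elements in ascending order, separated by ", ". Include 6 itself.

Step 1: union(7, 2) -> merged; set of 7 now {2, 7}
Step 2: union(10, 6) -> merged; set of 10 now {6, 10}
Step 3: find(9) -> no change; set of 9 is {9}
Step 4: find(2) -> no change; set of 2 is {2, 7}
Step 5: union(7, 8) -> merged; set of 7 now {2, 7, 8}
Step 6: find(3) -> no change; set of 3 is {3}
Step 7: find(10) -> no change; set of 10 is {6, 10}
Component of 6: {6, 10}

Answer: 6, 10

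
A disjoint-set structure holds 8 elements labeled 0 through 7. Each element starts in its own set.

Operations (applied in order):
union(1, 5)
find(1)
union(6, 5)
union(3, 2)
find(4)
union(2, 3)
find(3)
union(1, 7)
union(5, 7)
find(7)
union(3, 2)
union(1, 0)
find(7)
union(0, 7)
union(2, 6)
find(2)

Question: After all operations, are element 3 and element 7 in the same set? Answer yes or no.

Step 1: union(1, 5) -> merged; set of 1 now {1, 5}
Step 2: find(1) -> no change; set of 1 is {1, 5}
Step 3: union(6, 5) -> merged; set of 6 now {1, 5, 6}
Step 4: union(3, 2) -> merged; set of 3 now {2, 3}
Step 5: find(4) -> no change; set of 4 is {4}
Step 6: union(2, 3) -> already same set; set of 2 now {2, 3}
Step 7: find(3) -> no change; set of 3 is {2, 3}
Step 8: union(1, 7) -> merged; set of 1 now {1, 5, 6, 7}
Step 9: union(5, 7) -> already same set; set of 5 now {1, 5, 6, 7}
Step 10: find(7) -> no change; set of 7 is {1, 5, 6, 7}
Step 11: union(3, 2) -> already same set; set of 3 now {2, 3}
Step 12: union(1, 0) -> merged; set of 1 now {0, 1, 5, 6, 7}
Step 13: find(7) -> no change; set of 7 is {0, 1, 5, 6, 7}
Step 14: union(0, 7) -> already same set; set of 0 now {0, 1, 5, 6, 7}
Step 15: union(2, 6) -> merged; set of 2 now {0, 1, 2, 3, 5, 6, 7}
Step 16: find(2) -> no change; set of 2 is {0, 1, 2, 3, 5, 6, 7}
Set of 3: {0, 1, 2, 3, 5, 6, 7}; 7 is a member.

Answer: yes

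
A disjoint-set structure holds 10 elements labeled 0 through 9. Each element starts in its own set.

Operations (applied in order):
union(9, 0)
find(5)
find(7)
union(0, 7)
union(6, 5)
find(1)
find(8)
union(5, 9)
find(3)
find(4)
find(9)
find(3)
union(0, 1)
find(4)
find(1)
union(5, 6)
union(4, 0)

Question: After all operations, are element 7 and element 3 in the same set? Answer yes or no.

Step 1: union(9, 0) -> merged; set of 9 now {0, 9}
Step 2: find(5) -> no change; set of 5 is {5}
Step 3: find(7) -> no change; set of 7 is {7}
Step 4: union(0, 7) -> merged; set of 0 now {0, 7, 9}
Step 5: union(6, 5) -> merged; set of 6 now {5, 6}
Step 6: find(1) -> no change; set of 1 is {1}
Step 7: find(8) -> no change; set of 8 is {8}
Step 8: union(5, 9) -> merged; set of 5 now {0, 5, 6, 7, 9}
Step 9: find(3) -> no change; set of 3 is {3}
Step 10: find(4) -> no change; set of 4 is {4}
Step 11: find(9) -> no change; set of 9 is {0, 5, 6, 7, 9}
Step 12: find(3) -> no change; set of 3 is {3}
Step 13: union(0, 1) -> merged; set of 0 now {0, 1, 5, 6, 7, 9}
Step 14: find(4) -> no change; set of 4 is {4}
Step 15: find(1) -> no change; set of 1 is {0, 1, 5, 6, 7, 9}
Step 16: union(5, 6) -> already same set; set of 5 now {0, 1, 5, 6, 7, 9}
Step 17: union(4, 0) -> merged; set of 4 now {0, 1, 4, 5, 6, 7, 9}
Set of 7: {0, 1, 4, 5, 6, 7, 9}; 3 is not a member.

Answer: no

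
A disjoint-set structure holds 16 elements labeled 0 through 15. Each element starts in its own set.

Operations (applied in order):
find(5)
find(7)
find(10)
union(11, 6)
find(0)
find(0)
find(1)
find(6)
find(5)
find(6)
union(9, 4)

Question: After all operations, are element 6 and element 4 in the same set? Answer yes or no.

Step 1: find(5) -> no change; set of 5 is {5}
Step 2: find(7) -> no change; set of 7 is {7}
Step 3: find(10) -> no change; set of 10 is {10}
Step 4: union(11, 6) -> merged; set of 11 now {6, 11}
Step 5: find(0) -> no change; set of 0 is {0}
Step 6: find(0) -> no change; set of 0 is {0}
Step 7: find(1) -> no change; set of 1 is {1}
Step 8: find(6) -> no change; set of 6 is {6, 11}
Step 9: find(5) -> no change; set of 5 is {5}
Step 10: find(6) -> no change; set of 6 is {6, 11}
Step 11: union(9, 4) -> merged; set of 9 now {4, 9}
Set of 6: {6, 11}; 4 is not a member.

Answer: no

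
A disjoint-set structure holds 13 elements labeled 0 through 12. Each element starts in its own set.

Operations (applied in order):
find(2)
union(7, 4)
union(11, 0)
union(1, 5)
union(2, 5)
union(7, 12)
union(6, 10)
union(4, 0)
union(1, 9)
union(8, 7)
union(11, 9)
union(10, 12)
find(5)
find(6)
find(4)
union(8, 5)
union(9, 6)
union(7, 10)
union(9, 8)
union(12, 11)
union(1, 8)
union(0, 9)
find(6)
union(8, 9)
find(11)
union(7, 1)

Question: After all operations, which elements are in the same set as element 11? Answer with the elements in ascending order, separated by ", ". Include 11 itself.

Step 1: find(2) -> no change; set of 2 is {2}
Step 2: union(7, 4) -> merged; set of 7 now {4, 7}
Step 3: union(11, 0) -> merged; set of 11 now {0, 11}
Step 4: union(1, 5) -> merged; set of 1 now {1, 5}
Step 5: union(2, 5) -> merged; set of 2 now {1, 2, 5}
Step 6: union(7, 12) -> merged; set of 7 now {4, 7, 12}
Step 7: union(6, 10) -> merged; set of 6 now {6, 10}
Step 8: union(4, 0) -> merged; set of 4 now {0, 4, 7, 11, 12}
Step 9: union(1, 9) -> merged; set of 1 now {1, 2, 5, 9}
Step 10: union(8, 7) -> merged; set of 8 now {0, 4, 7, 8, 11, 12}
Step 11: union(11, 9) -> merged; set of 11 now {0, 1, 2, 4, 5, 7, 8, 9, 11, 12}
Step 12: union(10, 12) -> merged; set of 10 now {0, 1, 2, 4, 5, 6, 7, 8, 9, 10, 11, 12}
Step 13: find(5) -> no change; set of 5 is {0, 1, 2, 4, 5, 6, 7, 8, 9, 10, 11, 12}
Step 14: find(6) -> no change; set of 6 is {0, 1, 2, 4, 5, 6, 7, 8, 9, 10, 11, 12}
Step 15: find(4) -> no change; set of 4 is {0, 1, 2, 4, 5, 6, 7, 8, 9, 10, 11, 12}
Step 16: union(8, 5) -> already same set; set of 8 now {0, 1, 2, 4, 5, 6, 7, 8, 9, 10, 11, 12}
Step 17: union(9, 6) -> already same set; set of 9 now {0, 1, 2, 4, 5, 6, 7, 8, 9, 10, 11, 12}
Step 18: union(7, 10) -> already same set; set of 7 now {0, 1, 2, 4, 5, 6, 7, 8, 9, 10, 11, 12}
Step 19: union(9, 8) -> already same set; set of 9 now {0, 1, 2, 4, 5, 6, 7, 8, 9, 10, 11, 12}
Step 20: union(12, 11) -> already same set; set of 12 now {0, 1, 2, 4, 5, 6, 7, 8, 9, 10, 11, 12}
Step 21: union(1, 8) -> already same set; set of 1 now {0, 1, 2, 4, 5, 6, 7, 8, 9, 10, 11, 12}
Step 22: union(0, 9) -> already same set; set of 0 now {0, 1, 2, 4, 5, 6, 7, 8, 9, 10, 11, 12}
Step 23: find(6) -> no change; set of 6 is {0, 1, 2, 4, 5, 6, 7, 8, 9, 10, 11, 12}
Step 24: union(8, 9) -> already same set; set of 8 now {0, 1, 2, 4, 5, 6, 7, 8, 9, 10, 11, 12}
Step 25: find(11) -> no change; set of 11 is {0, 1, 2, 4, 5, 6, 7, 8, 9, 10, 11, 12}
Step 26: union(7, 1) -> already same set; set of 7 now {0, 1, 2, 4, 5, 6, 7, 8, 9, 10, 11, 12}
Component of 11: {0, 1, 2, 4, 5, 6, 7, 8, 9, 10, 11, 12}

Answer: 0, 1, 2, 4, 5, 6, 7, 8, 9, 10, 11, 12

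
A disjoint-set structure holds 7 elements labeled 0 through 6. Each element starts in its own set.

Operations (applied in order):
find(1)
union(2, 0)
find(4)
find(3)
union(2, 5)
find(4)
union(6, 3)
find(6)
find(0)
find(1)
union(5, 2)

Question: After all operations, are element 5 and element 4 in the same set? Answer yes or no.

Step 1: find(1) -> no change; set of 1 is {1}
Step 2: union(2, 0) -> merged; set of 2 now {0, 2}
Step 3: find(4) -> no change; set of 4 is {4}
Step 4: find(3) -> no change; set of 3 is {3}
Step 5: union(2, 5) -> merged; set of 2 now {0, 2, 5}
Step 6: find(4) -> no change; set of 4 is {4}
Step 7: union(6, 3) -> merged; set of 6 now {3, 6}
Step 8: find(6) -> no change; set of 6 is {3, 6}
Step 9: find(0) -> no change; set of 0 is {0, 2, 5}
Step 10: find(1) -> no change; set of 1 is {1}
Step 11: union(5, 2) -> already same set; set of 5 now {0, 2, 5}
Set of 5: {0, 2, 5}; 4 is not a member.

Answer: no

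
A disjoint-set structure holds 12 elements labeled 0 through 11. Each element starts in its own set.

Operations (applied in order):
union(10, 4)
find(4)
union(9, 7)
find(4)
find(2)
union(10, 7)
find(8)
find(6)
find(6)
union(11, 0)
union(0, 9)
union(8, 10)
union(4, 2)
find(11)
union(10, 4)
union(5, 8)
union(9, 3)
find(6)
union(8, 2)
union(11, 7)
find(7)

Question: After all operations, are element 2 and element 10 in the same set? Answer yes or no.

Answer: yes

Derivation:
Step 1: union(10, 4) -> merged; set of 10 now {4, 10}
Step 2: find(4) -> no change; set of 4 is {4, 10}
Step 3: union(9, 7) -> merged; set of 9 now {7, 9}
Step 4: find(4) -> no change; set of 4 is {4, 10}
Step 5: find(2) -> no change; set of 2 is {2}
Step 6: union(10, 7) -> merged; set of 10 now {4, 7, 9, 10}
Step 7: find(8) -> no change; set of 8 is {8}
Step 8: find(6) -> no change; set of 6 is {6}
Step 9: find(6) -> no change; set of 6 is {6}
Step 10: union(11, 0) -> merged; set of 11 now {0, 11}
Step 11: union(0, 9) -> merged; set of 0 now {0, 4, 7, 9, 10, 11}
Step 12: union(8, 10) -> merged; set of 8 now {0, 4, 7, 8, 9, 10, 11}
Step 13: union(4, 2) -> merged; set of 4 now {0, 2, 4, 7, 8, 9, 10, 11}
Step 14: find(11) -> no change; set of 11 is {0, 2, 4, 7, 8, 9, 10, 11}
Step 15: union(10, 4) -> already same set; set of 10 now {0, 2, 4, 7, 8, 9, 10, 11}
Step 16: union(5, 8) -> merged; set of 5 now {0, 2, 4, 5, 7, 8, 9, 10, 11}
Step 17: union(9, 3) -> merged; set of 9 now {0, 2, 3, 4, 5, 7, 8, 9, 10, 11}
Step 18: find(6) -> no change; set of 6 is {6}
Step 19: union(8, 2) -> already same set; set of 8 now {0, 2, 3, 4, 5, 7, 8, 9, 10, 11}
Step 20: union(11, 7) -> already same set; set of 11 now {0, 2, 3, 4, 5, 7, 8, 9, 10, 11}
Step 21: find(7) -> no change; set of 7 is {0, 2, 3, 4, 5, 7, 8, 9, 10, 11}
Set of 2: {0, 2, 3, 4, 5, 7, 8, 9, 10, 11}; 10 is a member.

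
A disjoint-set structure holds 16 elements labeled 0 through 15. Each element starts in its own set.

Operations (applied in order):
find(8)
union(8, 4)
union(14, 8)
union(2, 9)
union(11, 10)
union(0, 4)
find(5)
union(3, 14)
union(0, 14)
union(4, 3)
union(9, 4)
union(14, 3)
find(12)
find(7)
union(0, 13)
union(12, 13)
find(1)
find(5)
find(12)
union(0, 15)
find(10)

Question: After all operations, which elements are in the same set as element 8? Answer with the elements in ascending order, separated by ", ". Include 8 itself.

Step 1: find(8) -> no change; set of 8 is {8}
Step 2: union(8, 4) -> merged; set of 8 now {4, 8}
Step 3: union(14, 8) -> merged; set of 14 now {4, 8, 14}
Step 4: union(2, 9) -> merged; set of 2 now {2, 9}
Step 5: union(11, 10) -> merged; set of 11 now {10, 11}
Step 6: union(0, 4) -> merged; set of 0 now {0, 4, 8, 14}
Step 7: find(5) -> no change; set of 5 is {5}
Step 8: union(3, 14) -> merged; set of 3 now {0, 3, 4, 8, 14}
Step 9: union(0, 14) -> already same set; set of 0 now {0, 3, 4, 8, 14}
Step 10: union(4, 3) -> already same set; set of 4 now {0, 3, 4, 8, 14}
Step 11: union(9, 4) -> merged; set of 9 now {0, 2, 3, 4, 8, 9, 14}
Step 12: union(14, 3) -> already same set; set of 14 now {0, 2, 3, 4, 8, 9, 14}
Step 13: find(12) -> no change; set of 12 is {12}
Step 14: find(7) -> no change; set of 7 is {7}
Step 15: union(0, 13) -> merged; set of 0 now {0, 2, 3, 4, 8, 9, 13, 14}
Step 16: union(12, 13) -> merged; set of 12 now {0, 2, 3, 4, 8, 9, 12, 13, 14}
Step 17: find(1) -> no change; set of 1 is {1}
Step 18: find(5) -> no change; set of 5 is {5}
Step 19: find(12) -> no change; set of 12 is {0, 2, 3, 4, 8, 9, 12, 13, 14}
Step 20: union(0, 15) -> merged; set of 0 now {0, 2, 3, 4, 8, 9, 12, 13, 14, 15}
Step 21: find(10) -> no change; set of 10 is {10, 11}
Component of 8: {0, 2, 3, 4, 8, 9, 12, 13, 14, 15}

Answer: 0, 2, 3, 4, 8, 9, 12, 13, 14, 15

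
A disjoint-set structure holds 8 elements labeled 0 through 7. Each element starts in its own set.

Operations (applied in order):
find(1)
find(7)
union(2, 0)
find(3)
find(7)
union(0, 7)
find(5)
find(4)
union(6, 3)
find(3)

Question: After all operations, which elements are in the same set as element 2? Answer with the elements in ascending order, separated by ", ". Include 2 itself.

Answer: 0, 2, 7

Derivation:
Step 1: find(1) -> no change; set of 1 is {1}
Step 2: find(7) -> no change; set of 7 is {7}
Step 3: union(2, 0) -> merged; set of 2 now {0, 2}
Step 4: find(3) -> no change; set of 3 is {3}
Step 5: find(7) -> no change; set of 7 is {7}
Step 6: union(0, 7) -> merged; set of 0 now {0, 2, 7}
Step 7: find(5) -> no change; set of 5 is {5}
Step 8: find(4) -> no change; set of 4 is {4}
Step 9: union(6, 3) -> merged; set of 6 now {3, 6}
Step 10: find(3) -> no change; set of 3 is {3, 6}
Component of 2: {0, 2, 7}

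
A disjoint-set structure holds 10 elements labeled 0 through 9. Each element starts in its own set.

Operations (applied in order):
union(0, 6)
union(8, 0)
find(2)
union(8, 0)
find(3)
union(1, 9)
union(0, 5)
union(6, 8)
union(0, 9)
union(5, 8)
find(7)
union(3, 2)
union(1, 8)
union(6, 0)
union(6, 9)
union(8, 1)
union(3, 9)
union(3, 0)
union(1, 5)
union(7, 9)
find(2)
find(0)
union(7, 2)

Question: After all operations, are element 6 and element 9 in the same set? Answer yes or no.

Step 1: union(0, 6) -> merged; set of 0 now {0, 6}
Step 2: union(8, 0) -> merged; set of 8 now {0, 6, 8}
Step 3: find(2) -> no change; set of 2 is {2}
Step 4: union(8, 0) -> already same set; set of 8 now {0, 6, 8}
Step 5: find(3) -> no change; set of 3 is {3}
Step 6: union(1, 9) -> merged; set of 1 now {1, 9}
Step 7: union(0, 5) -> merged; set of 0 now {0, 5, 6, 8}
Step 8: union(6, 8) -> already same set; set of 6 now {0, 5, 6, 8}
Step 9: union(0, 9) -> merged; set of 0 now {0, 1, 5, 6, 8, 9}
Step 10: union(5, 8) -> already same set; set of 5 now {0, 1, 5, 6, 8, 9}
Step 11: find(7) -> no change; set of 7 is {7}
Step 12: union(3, 2) -> merged; set of 3 now {2, 3}
Step 13: union(1, 8) -> already same set; set of 1 now {0, 1, 5, 6, 8, 9}
Step 14: union(6, 0) -> already same set; set of 6 now {0, 1, 5, 6, 8, 9}
Step 15: union(6, 9) -> already same set; set of 6 now {0, 1, 5, 6, 8, 9}
Step 16: union(8, 1) -> already same set; set of 8 now {0, 1, 5, 6, 8, 9}
Step 17: union(3, 9) -> merged; set of 3 now {0, 1, 2, 3, 5, 6, 8, 9}
Step 18: union(3, 0) -> already same set; set of 3 now {0, 1, 2, 3, 5, 6, 8, 9}
Step 19: union(1, 5) -> already same set; set of 1 now {0, 1, 2, 3, 5, 6, 8, 9}
Step 20: union(7, 9) -> merged; set of 7 now {0, 1, 2, 3, 5, 6, 7, 8, 9}
Step 21: find(2) -> no change; set of 2 is {0, 1, 2, 3, 5, 6, 7, 8, 9}
Step 22: find(0) -> no change; set of 0 is {0, 1, 2, 3, 5, 6, 7, 8, 9}
Step 23: union(7, 2) -> already same set; set of 7 now {0, 1, 2, 3, 5, 6, 7, 8, 9}
Set of 6: {0, 1, 2, 3, 5, 6, 7, 8, 9}; 9 is a member.

Answer: yes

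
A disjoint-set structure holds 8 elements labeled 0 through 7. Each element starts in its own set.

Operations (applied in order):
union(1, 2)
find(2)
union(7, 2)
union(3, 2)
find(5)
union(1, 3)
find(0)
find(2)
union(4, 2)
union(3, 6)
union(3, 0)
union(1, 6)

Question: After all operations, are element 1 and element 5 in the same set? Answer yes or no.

Answer: no

Derivation:
Step 1: union(1, 2) -> merged; set of 1 now {1, 2}
Step 2: find(2) -> no change; set of 2 is {1, 2}
Step 3: union(7, 2) -> merged; set of 7 now {1, 2, 7}
Step 4: union(3, 2) -> merged; set of 3 now {1, 2, 3, 7}
Step 5: find(5) -> no change; set of 5 is {5}
Step 6: union(1, 3) -> already same set; set of 1 now {1, 2, 3, 7}
Step 7: find(0) -> no change; set of 0 is {0}
Step 8: find(2) -> no change; set of 2 is {1, 2, 3, 7}
Step 9: union(4, 2) -> merged; set of 4 now {1, 2, 3, 4, 7}
Step 10: union(3, 6) -> merged; set of 3 now {1, 2, 3, 4, 6, 7}
Step 11: union(3, 0) -> merged; set of 3 now {0, 1, 2, 3, 4, 6, 7}
Step 12: union(1, 6) -> already same set; set of 1 now {0, 1, 2, 3, 4, 6, 7}
Set of 1: {0, 1, 2, 3, 4, 6, 7}; 5 is not a member.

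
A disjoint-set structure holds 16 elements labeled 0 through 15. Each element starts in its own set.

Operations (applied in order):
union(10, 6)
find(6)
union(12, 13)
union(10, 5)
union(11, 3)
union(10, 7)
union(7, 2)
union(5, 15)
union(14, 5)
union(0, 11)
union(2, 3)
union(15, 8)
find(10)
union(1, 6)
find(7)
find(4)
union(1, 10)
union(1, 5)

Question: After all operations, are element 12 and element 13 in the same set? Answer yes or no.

Answer: yes

Derivation:
Step 1: union(10, 6) -> merged; set of 10 now {6, 10}
Step 2: find(6) -> no change; set of 6 is {6, 10}
Step 3: union(12, 13) -> merged; set of 12 now {12, 13}
Step 4: union(10, 5) -> merged; set of 10 now {5, 6, 10}
Step 5: union(11, 3) -> merged; set of 11 now {3, 11}
Step 6: union(10, 7) -> merged; set of 10 now {5, 6, 7, 10}
Step 7: union(7, 2) -> merged; set of 7 now {2, 5, 6, 7, 10}
Step 8: union(5, 15) -> merged; set of 5 now {2, 5, 6, 7, 10, 15}
Step 9: union(14, 5) -> merged; set of 14 now {2, 5, 6, 7, 10, 14, 15}
Step 10: union(0, 11) -> merged; set of 0 now {0, 3, 11}
Step 11: union(2, 3) -> merged; set of 2 now {0, 2, 3, 5, 6, 7, 10, 11, 14, 15}
Step 12: union(15, 8) -> merged; set of 15 now {0, 2, 3, 5, 6, 7, 8, 10, 11, 14, 15}
Step 13: find(10) -> no change; set of 10 is {0, 2, 3, 5, 6, 7, 8, 10, 11, 14, 15}
Step 14: union(1, 6) -> merged; set of 1 now {0, 1, 2, 3, 5, 6, 7, 8, 10, 11, 14, 15}
Step 15: find(7) -> no change; set of 7 is {0, 1, 2, 3, 5, 6, 7, 8, 10, 11, 14, 15}
Step 16: find(4) -> no change; set of 4 is {4}
Step 17: union(1, 10) -> already same set; set of 1 now {0, 1, 2, 3, 5, 6, 7, 8, 10, 11, 14, 15}
Step 18: union(1, 5) -> already same set; set of 1 now {0, 1, 2, 3, 5, 6, 7, 8, 10, 11, 14, 15}
Set of 12: {12, 13}; 13 is a member.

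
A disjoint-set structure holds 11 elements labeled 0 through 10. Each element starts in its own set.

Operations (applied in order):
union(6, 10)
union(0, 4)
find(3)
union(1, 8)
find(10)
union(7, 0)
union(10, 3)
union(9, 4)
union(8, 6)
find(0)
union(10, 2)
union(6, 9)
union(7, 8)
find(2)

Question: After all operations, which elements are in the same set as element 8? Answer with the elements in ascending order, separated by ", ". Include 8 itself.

Step 1: union(6, 10) -> merged; set of 6 now {6, 10}
Step 2: union(0, 4) -> merged; set of 0 now {0, 4}
Step 3: find(3) -> no change; set of 3 is {3}
Step 4: union(1, 8) -> merged; set of 1 now {1, 8}
Step 5: find(10) -> no change; set of 10 is {6, 10}
Step 6: union(7, 0) -> merged; set of 7 now {0, 4, 7}
Step 7: union(10, 3) -> merged; set of 10 now {3, 6, 10}
Step 8: union(9, 4) -> merged; set of 9 now {0, 4, 7, 9}
Step 9: union(8, 6) -> merged; set of 8 now {1, 3, 6, 8, 10}
Step 10: find(0) -> no change; set of 0 is {0, 4, 7, 9}
Step 11: union(10, 2) -> merged; set of 10 now {1, 2, 3, 6, 8, 10}
Step 12: union(6, 9) -> merged; set of 6 now {0, 1, 2, 3, 4, 6, 7, 8, 9, 10}
Step 13: union(7, 8) -> already same set; set of 7 now {0, 1, 2, 3, 4, 6, 7, 8, 9, 10}
Step 14: find(2) -> no change; set of 2 is {0, 1, 2, 3, 4, 6, 7, 8, 9, 10}
Component of 8: {0, 1, 2, 3, 4, 6, 7, 8, 9, 10}

Answer: 0, 1, 2, 3, 4, 6, 7, 8, 9, 10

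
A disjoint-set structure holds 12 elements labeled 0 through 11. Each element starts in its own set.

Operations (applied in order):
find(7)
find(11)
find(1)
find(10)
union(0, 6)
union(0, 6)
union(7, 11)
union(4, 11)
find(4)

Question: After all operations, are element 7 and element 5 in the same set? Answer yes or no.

Step 1: find(7) -> no change; set of 7 is {7}
Step 2: find(11) -> no change; set of 11 is {11}
Step 3: find(1) -> no change; set of 1 is {1}
Step 4: find(10) -> no change; set of 10 is {10}
Step 5: union(0, 6) -> merged; set of 0 now {0, 6}
Step 6: union(0, 6) -> already same set; set of 0 now {0, 6}
Step 7: union(7, 11) -> merged; set of 7 now {7, 11}
Step 8: union(4, 11) -> merged; set of 4 now {4, 7, 11}
Step 9: find(4) -> no change; set of 4 is {4, 7, 11}
Set of 7: {4, 7, 11}; 5 is not a member.

Answer: no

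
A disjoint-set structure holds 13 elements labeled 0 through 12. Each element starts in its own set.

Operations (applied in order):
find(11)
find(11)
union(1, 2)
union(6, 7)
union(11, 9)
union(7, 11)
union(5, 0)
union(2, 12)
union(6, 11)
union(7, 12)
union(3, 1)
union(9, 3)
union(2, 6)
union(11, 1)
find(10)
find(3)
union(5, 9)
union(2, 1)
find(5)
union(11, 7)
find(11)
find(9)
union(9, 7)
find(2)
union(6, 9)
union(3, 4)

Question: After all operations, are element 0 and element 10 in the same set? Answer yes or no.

Answer: no

Derivation:
Step 1: find(11) -> no change; set of 11 is {11}
Step 2: find(11) -> no change; set of 11 is {11}
Step 3: union(1, 2) -> merged; set of 1 now {1, 2}
Step 4: union(6, 7) -> merged; set of 6 now {6, 7}
Step 5: union(11, 9) -> merged; set of 11 now {9, 11}
Step 6: union(7, 11) -> merged; set of 7 now {6, 7, 9, 11}
Step 7: union(5, 0) -> merged; set of 5 now {0, 5}
Step 8: union(2, 12) -> merged; set of 2 now {1, 2, 12}
Step 9: union(6, 11) -> already same set; set of 6 now {6, 7, 9, 11}
Step 10: union(7, 12) -> merged; set of 7 now {1, 2, 6, 7, 9, 11, 12}
Step 11: union(3, 1) -> merged; set of 3 now {1, 2, 3, 6, 7, 9, 11, 12}
Step 12: union(9, 3) -> already same set; set of 9 now {1, 2, 3, 6, 7, 9, 11, 12}
Step 13: union(2, 6) -> already same set; set of 2 now {1, 2, 3, 6, 7, 9, 11, 12}
Step 14: union(11, 1) -> already same set; set of 11 now {1, 2, 3, 6, 7, 9, 11, 12}
Step 15: find(10) -> no change; set of 10 is {10}
Step 16: find(3) -> no change; set of 3 is {1, 2, 3, 6, 7, 9, 11, 12}
Step 17: union(5, 9) -> merged; set of 5 now {0, 1, 2, 3, 5, 6, 7, 9, 11, 12}
Step 18: union(2, 1) -> already same set; set of 2 now {0, 1, 2, 3, 5, 6, 7, 9, 11, 12}
Step 19: find(5) -> no change; set of 5 is {0, 1, 2, 3, 5, 6, 7, 9, 11, 12}
Step 20: union(11, 7) -> already same set; set of 11 now {0, 1, 2, 3, 5, 6, 7, 9, 11, 12}
Step 21: find(11) -> no change; set of 11 is {0, 1, 2, 3, 5, 6, 7, 9, 11, 12}
Step 22: find(9) -> no change; set of 9 is {0, 1, 2, 3, 5, 6, 7, 9, 11, 12}
Step 23: union(9, 7) -> already same set; set of 9 now {0, 1, 2, 3, 5, 6, 7, 9, 11, 12}
Step 24: find(2) -> no change; set of 2 is {0, 1, 2, 3, 5, 6, 7, 9, 11, 12}
Step 25: union(6, 9) -> already same set; set of 6 now {0, 1, 2, 3, 5, 6, 7, 9, 11, 12}
Step 26: union(3, 4) -> merged; set of 3 now {0, 1, 2, 3, 4, 5, 6, 7, 9, 11, 12}
Set of 0: {0, 1, 2, 3, 4, 5, 6, 7, 9, 11, 12}; 10 is not a member.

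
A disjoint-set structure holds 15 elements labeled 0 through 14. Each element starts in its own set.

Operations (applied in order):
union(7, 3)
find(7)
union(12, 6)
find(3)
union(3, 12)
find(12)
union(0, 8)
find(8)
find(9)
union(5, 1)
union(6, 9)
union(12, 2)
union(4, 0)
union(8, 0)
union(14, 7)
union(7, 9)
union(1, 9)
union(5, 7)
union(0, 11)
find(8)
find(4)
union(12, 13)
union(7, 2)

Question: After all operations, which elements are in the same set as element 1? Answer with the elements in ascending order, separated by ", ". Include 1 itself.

Answer: 1, 2, 3, 5, 6, 7, 9, 12, 13, 14

Derivation:
Step 1: union(7, 3) -> merged; set of 7 now {3, 7}
Step 2: find(7) -> no change; set of 7 is {3, 7}
Step 3: union(12, 6) -> merged; set of 12 now {6, 12}
Step 4: find(3) -> no change; set of 3 is {3, 7}
Step 5: union(3, 12) -> merged; set of 3 now {3, 6, 7, 12}
Step 6: find(12) -> no change; set of 12 is {3, 6, 7, 12}
Step 7: union(0, 8) -> merged; set of 0 now {0, 8}
Step 8: find(8) -> no change; set of 8 is {0, 8}
Step 9: find(9) -> no change; set of 9 is {9}
Step 10: union(5, 1) -> merged; set of 5 now {1, 5}
Step 11: union(6, 9) -> merged; set of 6 now {3, 6, 7, 9, 12}
Step 12: union(12, 2) -> merged; set of 12 now {2, 3, 6, 7, 9, 12}
Step 13: union(4, 0) -> merged; set of 4 now {0, 4, 8}
Step 14: union(8, 0) -> already same set; set of 8 now {0, 4, 8}
Step 15: union(14, 7) -> merged; set of 14 now {2, 3, 6, 7, 9, 12, 14}
Step 16: union(7, 9) -> already same set; set of 7 now {2, 3, 6, 7, 9, 12, 14}
Step 17: union(1, 9) -> merged; set of 1 now {1, 2, 3, 5, 6, 7, 9, 12, 14}
Step 18: union(5, 7) -> already same set; set of 5 now {1, 2, 3, 5, 6, 7, 9, 12, 14}
Step 19: union(0, 11) -> merged; set of 0 now {0, 4, 8, 11}
Step 20: find(8) -> no change; set of 8 is {0, 4, 8, 11}
Step 21: find(4) -> no change; set of 4 is {0, 4, 8, 11}
Step 22: union(12, 13) -> merged; set of 12 now {1, 2, 3, 5, 6, 7, 9, 12, 13, 14}
Step 23: union(7, 2) -> already same set; set of 7 now {1, 2, 3, 5, 6, 7, 9, 12, 13, 14}
Component of 1: {1, 2, 3, 5, 6, 7, 9, 12, 13, 14}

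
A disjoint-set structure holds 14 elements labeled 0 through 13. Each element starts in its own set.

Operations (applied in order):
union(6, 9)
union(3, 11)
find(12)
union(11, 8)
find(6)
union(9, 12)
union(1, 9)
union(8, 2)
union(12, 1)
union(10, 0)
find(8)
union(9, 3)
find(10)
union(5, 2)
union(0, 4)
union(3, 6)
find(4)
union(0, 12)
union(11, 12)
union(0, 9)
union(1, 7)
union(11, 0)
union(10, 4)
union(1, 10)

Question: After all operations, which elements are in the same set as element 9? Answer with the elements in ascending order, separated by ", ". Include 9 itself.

Answer: 0, 1, 2, 3, 4, 5, 6, 7, 8, 9, 10, 11, 12

Derivation:
Step 1: union(6, 9) -> merged; set of 6 now {6, 9}
Step 2: union(3, 11) -> merged; set of 3 now {3, 11}
Step 3: find(12) -> no change; set of 12 is {12}
Step 4: union(11, 8) -> merged; set of 11 now {3, 8, 11}
Step 5: find(6) -> no change; set of 6 is {6, 9}
Step 6: union(9, 12) -> merged; set of 9 now {6, 9, 12}
Step 7: union(1, 9) -> merged; set of 1 now {1, 6, 9, 12}
Step 8: union(8, 2) -> merged; set of 8 now {2, 3, 8, 11}
Step 9: union(12, 1) -> already same set; set of 12 now {1, 6, 9, 12}
Step 10: union(10, 0) -> merged; set of 10 now {0, 10}
Step 11: find(8) -> no change; set of 8 is {2, 3, 8, 11}
Step 12: union(9, 3) -> merged; set of 9 now {1, 2, 3, 6, 8, 9, 11, 12}
Step 13: find(10) -> no change; set of 10 is {0, 10}
Step 14: union(5, 2) -> merged; set of 5 now {1, 2, 3, 5, 6, 8, 9, 11, 12}
Step 15: union(0, 4) -> merged; set of 0 now {0, 4, 10}
Step 16: union(3, 6) -> already same set; set of 3 now {1, 2, 3, 5, 6, 8, 9, 11, 12}
Step 17: find(4) -> no change; set of 4 is {0, 4, 10}
Step 18: union(0, 12) -> merged; set of 0 now {0, 1, 2, 3, 4, 5, 6, 8, 9, 10, 11, 12}
Step 19: union(11, 12) -> already same set; set of 11 now {0, 1, 2, 3, 4, 5, 6, 8, 9, 10, 11, 12}
Step 20: union(0, 9) -> already same set; set of 0 now {0, 1, 2, 3, 4, 5, 6, 8, 9, 10, 11, 12}
Step 21: union(1, 7) -> merged; set of 1 now {0, 1, 2, 3, 4, 5, 6, 7, 8, 9, 10, 11, 12}
Step 22: union(11, 0) -> already same set; set of 11 now {0, 1, 2, 3, 4, 5, 6, 7, 8, 9, 10, 11, 12}
Step 23: union(10, 4) -> already same set; set of 10 now {0, 1, 2, 3, 4, 5, 6, 7, 8, 9, 10, 11, 12}
Step 24: union(1, 10) -> already same set; set of 1 now {0, 1, 2, 3, 4, 5, 6, 7, 8, 9, 10, 11, 12}
Component of 9: {0, 1, 2, 3, 4, 5, 6, 7, 8, 9, 10, 11, 12}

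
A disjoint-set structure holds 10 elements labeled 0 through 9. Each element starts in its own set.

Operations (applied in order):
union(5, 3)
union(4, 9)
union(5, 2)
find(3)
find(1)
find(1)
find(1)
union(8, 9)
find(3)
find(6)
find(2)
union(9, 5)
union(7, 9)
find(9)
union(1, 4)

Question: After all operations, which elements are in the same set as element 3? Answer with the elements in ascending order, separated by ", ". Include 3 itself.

Step 1: union(5, 3) -> merged; set of 5 now {3, 5}
Step 2: union(4, 9) -> merged; set of 4 now {4, 9}
Step 3: union(5, 2) -> merged; set of 5 now {2, 3, 5}
Step 4: find(3) -> no change; set of 3 is {2, 3, 5}
Step 5: find(1) -> no change; set of 1 is {1}
Step 6: find(1) -> no change; set of 1 is {1}
Step 7: find(1) -> no change; set of 1 is {1}
Step 8: union(8, 9) -> merged; set of 8 now {4, 8, 9}
Step 9: find(3) -> no change; set of 3 is {2, 3, 5}
Step 10: find(6) -> no change; set of 6 is {6}
Step 11: find(2) -> no change; set of 2 is {2, 3, 5}
Step 12: union(9, 5) -> merged; set of 9 now {2, 3, 4, 5, 8, 9}
Step 13: union(7, 9) -> merged; set of 7 now {2, 3, 4, 5, 7, 8, 9}
Step 14: find(9) -> no change; set of 9 is {2, 3, 4, 5, 7, 8, 9}
Step 15: union(1, 4) -> merged; set of 1 now {1, 2, 3, 4, 5, 7, 8, 9}
Component of 3: {1, 2, 3, 4, 5, 7, 8, 9}

Answer: 1, 2, 3, 4, 5, 7, 8, 9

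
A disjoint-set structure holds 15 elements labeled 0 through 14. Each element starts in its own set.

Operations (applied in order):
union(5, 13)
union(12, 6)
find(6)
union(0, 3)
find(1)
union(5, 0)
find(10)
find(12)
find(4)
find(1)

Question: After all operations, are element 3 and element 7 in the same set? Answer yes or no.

Answer: no

Derivation:
Step 1: union(5, 13) -> merged; set of 5 now {5, 13}
Step 2: union(12, 6) -> merged; set of 12 now {6, 12}
Step 3: find(6) -> no change; set of 6 is {6, 12}
Step 4: union(0, 3) -> merged; set of 0 now {0, 3}
Step 5: find(1) -> no change; set of 1 is {1}
Step 6: union(5, 0) -> merged; set of 5 now {0, 3, 5, 13}
Step 7: find(10) -> no change; set of 10 is {10}
Step 8: find(12) -> no change; set of 12 is {6, 12}
Step 9: find(4) -> no change; set of 4 is {4}
Step 10: find(1) -> no change; set of 1 is {1}
Set of 3: {0, 3, 5, 13}; 7 is not a member.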